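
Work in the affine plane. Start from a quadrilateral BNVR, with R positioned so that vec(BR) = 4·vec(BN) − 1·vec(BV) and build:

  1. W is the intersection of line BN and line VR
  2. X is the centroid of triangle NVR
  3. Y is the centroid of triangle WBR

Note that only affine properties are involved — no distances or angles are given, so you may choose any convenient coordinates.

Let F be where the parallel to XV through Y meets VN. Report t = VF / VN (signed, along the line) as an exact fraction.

Work in coordinates with B = (0, 0), N = (1, 0), V = (0, 1), R = (4, -1).
1. W is the intersection of line BN and line VR ⇒ W = (2, 0)
2. X is the centroid of triangle NVR ⇒ X = (5/3, 0)
3. Y is the centroid of triangle WBR ⇒ Y = (2, -1/3)
through Y parallel to XV: direction (-5/3, 1); meets VN at F = (1/3, 2/3)
F = V + t·(N−V) with t = 1/3

t = 1/3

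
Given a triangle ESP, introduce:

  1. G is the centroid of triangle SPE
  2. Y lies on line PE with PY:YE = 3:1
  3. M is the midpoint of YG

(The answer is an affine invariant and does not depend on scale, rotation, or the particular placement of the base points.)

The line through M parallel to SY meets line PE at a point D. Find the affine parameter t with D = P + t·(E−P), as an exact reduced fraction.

Set E = (0, 0), S = (1, 0), P = (0, 1); any affine frame gives the same invariant.
1. G is the centroid of triangle SPE ⇒ G = (1/3, 1/3)
2. Y lies on line PE with PY:YE = 3:1 ⇒ Y = (0, 1/4)
3. M is the midpoint of YG ⇒ M = (1/6, 7/24)
through M parallel to SY: direction (-1, 1/4); meets PE at D = (0, 1/3)
D = P + t·(E−P) with t = 2/3

t = 2/3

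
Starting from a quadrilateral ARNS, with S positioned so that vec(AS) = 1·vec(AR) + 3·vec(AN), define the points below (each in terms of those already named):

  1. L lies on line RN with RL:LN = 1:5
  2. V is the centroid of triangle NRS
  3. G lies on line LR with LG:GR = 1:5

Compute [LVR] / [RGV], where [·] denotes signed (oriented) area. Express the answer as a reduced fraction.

Set A = (0, 0), R = (1, 0), N = (0, 1), S = (1, 3); any affine frame gives the same invariant.
1. L lies on line RN with RL:LN = 1:5 ⇒ L = (5/6, 1/6)
2. V is the centroid of triangle NRS ⇒ V = (2/3, 4/3)
3. G lies on line LR with LG:GR = 1:5 ⇒ G = (31/36, 5/36)
2·[LVR] = -1/6, 2·[RGV] = -5/36
[LVR]:[RGV] = -1/6:-5/36 = 6/5

[LVR]:[RGV] = 6/5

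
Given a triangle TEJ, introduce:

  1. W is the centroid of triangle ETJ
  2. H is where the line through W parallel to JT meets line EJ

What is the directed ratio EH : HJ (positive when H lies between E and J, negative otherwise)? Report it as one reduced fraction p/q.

Set T = (0, 0), E = (1, 0), J = (0, 1); any affine frame gives the same invariant.
1. W is the centroid of triangle ETJ ⇒ W = (1/3, 1/3)
2. H is where the line through W parallel to JT meets line EJ ⇒ H = (1/3, 2/3)
H = E + t·(J−E) with t = 2/3, so EH:HJ = t:(1−t) = 2/3:1/3

EH:HJ = 2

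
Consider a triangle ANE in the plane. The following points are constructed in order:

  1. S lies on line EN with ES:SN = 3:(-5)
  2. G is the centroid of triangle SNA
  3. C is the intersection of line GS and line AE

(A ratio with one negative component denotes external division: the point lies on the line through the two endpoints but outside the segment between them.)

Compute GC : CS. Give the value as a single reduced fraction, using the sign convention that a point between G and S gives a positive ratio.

GC:CS = -1/9

Choose coordinates A = (0, 0), N = (1, 0), E = (0, 1).
1. S lies on line EN with ES:SN = 3:(-5) ⇒ S = (-3/2, 5/2)
2. G is the centroid of triangle SNA ⇒ G = (-1/6, 5/6)
3. C is the intersection of line GS and line AE ⇒ C = (0, 5/8)
C = G + t·(S−G) with t = -1/8, so GC:CS = t:(1−t) = -1/8:9/8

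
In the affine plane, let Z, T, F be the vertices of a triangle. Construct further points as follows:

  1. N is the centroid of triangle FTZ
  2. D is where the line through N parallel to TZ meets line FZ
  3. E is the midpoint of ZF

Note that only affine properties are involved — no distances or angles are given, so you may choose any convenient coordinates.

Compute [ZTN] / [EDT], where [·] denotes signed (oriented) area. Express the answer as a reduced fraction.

[ZTN]:[EDT] = 2

Work in coordinates with Z = (0, 0), T = (1, 0), F = (0, 1).
1. N is the centroid of triangle FTZ ⇒ N = (1/3, 1/3)
2. D is where the line through N parallel to TZ meets line FZ ⇒ D = (0, 1/3)
3. E is the midpoint of ZF ⇒ E = (0, 1/2)
2·[ZTN] = 1/3, 2·[EDT] = 1/6
[ZTN]:[EDT] = 1/3:1/6 = 2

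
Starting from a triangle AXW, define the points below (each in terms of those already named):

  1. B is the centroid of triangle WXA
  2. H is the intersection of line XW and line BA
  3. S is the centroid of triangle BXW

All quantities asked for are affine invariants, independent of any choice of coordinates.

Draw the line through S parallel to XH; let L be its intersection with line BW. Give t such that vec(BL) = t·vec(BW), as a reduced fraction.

t = 2/3

Work in coordinates with A = (0, 0), X = (1, 0), W = (0, 1).
1. B is the centroid of triangle WXA ⇒ B = (1/3, 1/3)
2. H is the intersection of line XW and line BA ⇒ H = (1/2, 1/2)
3. S is the centroid of triangle BXW ⇒ S = (4/9, 4/9)
through S parallel to XH: direction (-1/2, 1/2); meets BW at L = (1/9, 7/9)
L = B + t·(W−B) with t = 2/3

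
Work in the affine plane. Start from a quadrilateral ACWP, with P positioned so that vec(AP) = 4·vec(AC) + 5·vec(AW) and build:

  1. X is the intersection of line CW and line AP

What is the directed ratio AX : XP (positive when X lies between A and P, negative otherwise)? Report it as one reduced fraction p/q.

AX:XP = 1/8

Work in coordinates with A = (0, 0), C = (1, 0), W = (0, 1), P = (4, 5).
1. X is the intersection of line CW and line AP ⇒ X = (4/9, 5/9)
X = A + t·(P−A) with t = 1/9, so AX:XP = t:(1−t) = 1/9:8/9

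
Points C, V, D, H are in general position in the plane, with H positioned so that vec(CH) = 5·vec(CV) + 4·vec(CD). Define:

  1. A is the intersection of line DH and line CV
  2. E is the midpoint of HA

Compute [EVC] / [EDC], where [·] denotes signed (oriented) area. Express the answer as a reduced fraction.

[EVC]:[EDC] = -6/5

Work in coordinates with C = (0, 0), V = (1, 0), D = (0, 1), H = (5, 4).
1. A is the intersection of line DH and line CV ⇒ A = (-5/3, 0)
2. E is the midpoint of HA ⇒ E = (5/3, 2)
2·[EVC] = -2, 2·[EDC] = 5/3
[EVC]:[EDC] = -2:5/3 = -6/5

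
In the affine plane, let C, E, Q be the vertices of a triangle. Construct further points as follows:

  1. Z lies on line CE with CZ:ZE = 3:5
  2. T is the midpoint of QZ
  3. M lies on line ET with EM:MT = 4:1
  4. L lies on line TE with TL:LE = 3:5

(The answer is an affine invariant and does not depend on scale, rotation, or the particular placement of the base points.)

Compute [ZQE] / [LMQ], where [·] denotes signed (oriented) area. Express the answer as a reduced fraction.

[ZQE]:[LMQ] = 80/7

Choose coordinates C = (0, 0), E = (1, 0), Q = (0, 1).
1. Z lies on line CE with CZ:ZE = 3:5 ⇒ Z = (3/8, 0)
2. T is the midpoint of QZ ⇒ T = (3/16, 1/2)
3. M lies on line ET with EM:MT = 4:1 ⇒ M = (7/20, 2/5)
4. L lies on line TE with TL:LE = 3:5 ⇒ L = (63/128, 5/16)
2·[ZQE] = -5/8, 2·[LMQ] = -7/128
[ZQE]:[LMQ] = -5/8:-7/128 = 80/7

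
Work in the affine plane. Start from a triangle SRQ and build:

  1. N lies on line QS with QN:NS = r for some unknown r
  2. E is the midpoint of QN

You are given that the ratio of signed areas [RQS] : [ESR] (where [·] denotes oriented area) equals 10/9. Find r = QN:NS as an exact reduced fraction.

r = 1/4

Set S = (0, 0), R = (1, 0), Q = (0, 1); any affine frame gives the same invariant.
1. With QN:NS = r, write λ = r/(r+1) so N = Q + λ·(S−Q); N is affine-linear in λ
2. E is the midpoint of QN ⇒ E is an affine combination of earlier points and hence also affine-linear in λ
Every point depending on N is an affine combination of N and λ-independent points, so each such coordinate is linear in λ; the λ² term in each signed area is a multiple of (S−Q)×(S−Q) = 0, so 2·[RQS] and 2·[ESR] are each linear in λ. Evaluating at λ=0 and λ=1:
  2·[RQS] = 1,   2·[ESR] = -1/2·λ + 1
So [RQS]:[ESR] = (1) / (-1/2·λ + 1). Setting this equal to 10/9:
  1 = 10/9·(-1/2·λ + 1)  ⇒  λ = 1/5
Then r = λ/(1−λ) = (1/5)/(4/5) = 1/4. Check: with r = 1/4, N = (0, 4/5) and [RQS]:[ESR] = 10/9 as required.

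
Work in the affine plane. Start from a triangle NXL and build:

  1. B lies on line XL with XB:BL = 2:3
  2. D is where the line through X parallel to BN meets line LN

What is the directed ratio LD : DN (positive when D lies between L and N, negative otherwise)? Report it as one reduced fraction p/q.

Set N = (0, 0), X = (1, 0), L = (0, 1); any affine frame gives the same invariant.
1. B lies on line XL with XB:BL = 2:3 ⇒ B = (3/5, 2/5)
2. D is where the line through X parallel to BN meets line LN ⇒ D = (0, -2/3)
D = L + t·(N−L) with t = 5/3, so LD:DN = t:(1−t) = 5/3:-2/3

LD:DN = -5/2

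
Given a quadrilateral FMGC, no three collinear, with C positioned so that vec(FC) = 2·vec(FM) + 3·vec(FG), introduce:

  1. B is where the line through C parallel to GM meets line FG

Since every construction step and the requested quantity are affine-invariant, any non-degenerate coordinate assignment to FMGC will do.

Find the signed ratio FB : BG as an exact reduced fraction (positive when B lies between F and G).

FB:BG = -5/4

Choose coordinates F = (0, 0), M = (1, 0), G = (0, 1), C = (2, 3).
1. B is where the line through C parallel to GM meets line FG ⇒ B = (0, 5)
B = F + t·(G−F) with t = 5, so FB:BG = t:(1−t) = 5:-4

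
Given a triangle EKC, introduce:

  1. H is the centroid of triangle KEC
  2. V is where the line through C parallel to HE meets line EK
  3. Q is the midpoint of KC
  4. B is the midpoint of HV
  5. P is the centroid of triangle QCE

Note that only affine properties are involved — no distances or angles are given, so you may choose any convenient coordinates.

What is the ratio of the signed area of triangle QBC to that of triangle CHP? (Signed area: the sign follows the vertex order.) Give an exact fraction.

Set E = (0, 0), K = (1, 0), C = (0, 1); any affine frame gives the same invariant.
1. H is the centroid of triangle KEC ⇒ H = (1/3, 1/3)
2. V is where the line through C parallel to HE meets line EK ⇒ V = (-1, 0)
3. Q is the midpoint of KC ⇒ Q = (1/2, 1/2)
4. B is the midpoint of HV ⇒ B = (-1/3, 1/6)
5. P is the centroid of triangle QCE ⇒ P = (1/6, 1/2)
2·[QBC] = -7/12, 2·[CHP] = -1/18
[QBC]:[CHP] = -7/12:-1/18 = 21/2

[QBC]:[CHP] = 21/2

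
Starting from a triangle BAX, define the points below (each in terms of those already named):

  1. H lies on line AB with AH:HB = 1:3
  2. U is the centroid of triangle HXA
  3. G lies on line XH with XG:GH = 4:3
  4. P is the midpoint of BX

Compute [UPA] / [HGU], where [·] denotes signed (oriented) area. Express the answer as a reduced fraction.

[UPA]:[HGU] = -7/2

Choose coordinates B = (0, 0), A = (1, 0), X = (0, 1).
1. H lies on line AB with AH:HB = 1:3 ⇒ H = (3/4, 0)
2. U is the centroid of triangle HXA ⇒ U = (7/12, 1/3)
3. G lies on line XH with XG:GH = 4:3 ⇒ G = (3/7, 3/7)
4. P is the midpoint of BX ⇒ P = (0, 1/2)
2·[UPA] = 1/8, 2·[HGU] = -1/28
[UPA]:[HGU] = 1/8:-1/28 = -7/2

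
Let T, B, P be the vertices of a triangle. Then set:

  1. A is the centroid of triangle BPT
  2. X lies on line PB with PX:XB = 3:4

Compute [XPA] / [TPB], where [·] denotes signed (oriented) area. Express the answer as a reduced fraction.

[XPA]:[TPB] = -1/7

Work in coordinates with T = (0, 0), B = (1, 0), P = (0, 1).
1. A is the centroid of triangle BPT ⇒ A = (1/3, 1/3)
2. X lies on line PB with PX:XB = 3:4 ⇒ X = (3/7, 4/7)
2·[XPA] = 1/7, 2·[TPB] = -1
[XPA]:[TPB] = 1/7:-1 = -1/7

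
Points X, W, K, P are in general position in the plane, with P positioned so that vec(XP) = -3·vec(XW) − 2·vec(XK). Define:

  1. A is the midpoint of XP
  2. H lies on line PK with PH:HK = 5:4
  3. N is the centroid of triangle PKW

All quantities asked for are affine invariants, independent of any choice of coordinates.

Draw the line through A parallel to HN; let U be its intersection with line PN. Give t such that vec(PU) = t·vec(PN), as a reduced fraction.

Work in coordinates with X = (0, 0), W = (1, 0), K = (0, 1), P = (-3, -2).
1. A is the midpoint of XP ⇒ A = (-3/2, -1)
2. H lies on line PK with PH:HK = 5:4 ⇒ H = (-4/3, -1/3)
3. N is the centroid of triangle PKW ⇒ N = (-2/3, -1/3)
through A parallel to HN: direction (2/3, 0); meets PN at U = (-8/5, -1)
U = P + t·(N−P) with t = 3/5

t = 3/5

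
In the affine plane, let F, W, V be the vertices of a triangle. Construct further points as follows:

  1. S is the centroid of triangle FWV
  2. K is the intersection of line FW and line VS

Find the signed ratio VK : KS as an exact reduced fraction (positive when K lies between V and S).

VK:KS = -3

Set F = (0, 0), W = (1, 0), V = (0, 1); any affine frame gives the same invariant.
1. S is the centroid of triangle FWV ⇒ S = (1/3, 1/3)
2. K is the intersection of line FW and line VS ⇒ K = (1/2, 0)
K = V + t·(S−V) with t = 3/2, so VK:KS = t:(1−t) = 3/2:-1/2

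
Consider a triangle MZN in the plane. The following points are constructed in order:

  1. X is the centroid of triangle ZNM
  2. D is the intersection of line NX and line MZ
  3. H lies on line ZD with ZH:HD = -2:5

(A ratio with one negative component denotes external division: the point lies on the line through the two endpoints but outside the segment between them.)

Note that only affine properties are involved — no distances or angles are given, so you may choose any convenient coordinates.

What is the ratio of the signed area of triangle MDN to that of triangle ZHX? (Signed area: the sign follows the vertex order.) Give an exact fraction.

Work in coordinates with M = (0, 0), Z = (1, 0), N = (0, 1).
1. X is the centroid of triangle ZNM ⇒ X = (1/3, 1/3)
2. D is the intersection of line NX and line MZ ⇒ D = (1/2, 0)
3. H lies on line ZD with ZH:HD = -2:5 ⇒ H = (4/3, 0)
2·[MDN] = 1/2, 2·[ZHX] = 1/9
[MDN]:[ZHX] = 1/2:1/9 = 9/2

[MDN]:[ZHX] = 9/2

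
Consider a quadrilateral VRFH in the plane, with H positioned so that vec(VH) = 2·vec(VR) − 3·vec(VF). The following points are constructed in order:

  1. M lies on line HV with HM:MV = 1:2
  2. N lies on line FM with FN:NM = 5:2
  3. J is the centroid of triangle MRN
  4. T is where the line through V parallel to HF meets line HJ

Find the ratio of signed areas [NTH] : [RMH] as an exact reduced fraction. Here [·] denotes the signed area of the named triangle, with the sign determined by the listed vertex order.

Choose coordinates V = (0, 0), R = (1, 0), F = (0, 1), H = (2, -3).
1. M lies on line HV with HM:MV = 1:2 ⇒ M = (4/3, -2)
2. N lies on line FM with FN:NM = 5:2 ⇒ N = (20/21, -8/7)
3. J is the centroid of triangle MRN ⇒ J = (23/21, -22/21)
4. T is where the line through V parallel to HF meets line HJ ⇒ T = (25/3, -50/3)
2·[NTH] = 23/9, 2·[RMH] = 1
[NTH]:[RMH] = 23/9:1 = 23/9

[NTH]:[RMH] = 23/9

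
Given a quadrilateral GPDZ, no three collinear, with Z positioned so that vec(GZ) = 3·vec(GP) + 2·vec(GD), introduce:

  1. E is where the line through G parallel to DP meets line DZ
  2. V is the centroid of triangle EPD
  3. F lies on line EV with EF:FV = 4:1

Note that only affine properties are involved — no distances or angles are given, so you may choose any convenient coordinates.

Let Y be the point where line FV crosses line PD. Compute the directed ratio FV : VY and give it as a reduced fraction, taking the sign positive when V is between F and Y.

FV:VY = 2/5

Work in coordinates with G = (0, 0), P = (1, 0), D = (0, 1), Z = (3, 2).
1. E is where the line through G parallel to DP meets line DZ ⇒ E = (-3/4, 3/4)
2. V is the centroid of triangle EPD ⇒ V = (1/12, 7/12)
3. F lies on line EV with EF:FV = 4:1 ⇒ F = (-1/12, 37/60)
line FV meets PD at Y = (1/2, 1/2)
V = F + t·(Y−F) with t = 2/7, so FV:VY = 2/7:5/7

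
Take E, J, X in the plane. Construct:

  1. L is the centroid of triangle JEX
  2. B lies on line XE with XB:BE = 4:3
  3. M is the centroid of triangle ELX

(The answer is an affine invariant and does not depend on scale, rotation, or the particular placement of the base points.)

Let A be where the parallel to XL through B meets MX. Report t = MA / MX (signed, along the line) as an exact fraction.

Set E = (0, 0), J = (1, 0), X = (0, 1); any affine frame gives the same invariant.
1. L is the centroid of triangle JEX ⇒ L = (1/3, 1/3)
2. B lies on line XE with XB:BE = 4:3 ⇒ B = (0, 3/7)
3. M is the centroid of triangle ELX ⇒ M = (1/9, 4/9)
through B parallel to XL: direction (1/3, -2/3); meets MX at A = (4/21, 1/21)
A = M + t·(X−M) with t = -5/7

t = -5/7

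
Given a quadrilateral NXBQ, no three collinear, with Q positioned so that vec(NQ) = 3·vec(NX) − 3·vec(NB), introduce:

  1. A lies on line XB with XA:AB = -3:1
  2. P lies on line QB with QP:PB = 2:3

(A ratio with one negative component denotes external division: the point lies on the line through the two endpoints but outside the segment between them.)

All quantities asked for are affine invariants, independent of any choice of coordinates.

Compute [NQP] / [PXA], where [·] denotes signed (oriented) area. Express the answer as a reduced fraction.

[NQP]:[PXA] = 4/3

Choose coordinates N = (0, 0), X = (1, 0), B = (0, 1), Q = (3, -3).
1. A lies on line XB with XA:AB = -3:1 ⇒ A = (-1/2, 3/2)
2. P lies on line QB with QP:PB = 2:3 ⇒ P = (9/5, -7/5)
2·[NQP] = 6/5, 2·[PXA] = 9/10
[NQP]:[PXA] = 6/5:9/10 = 4/3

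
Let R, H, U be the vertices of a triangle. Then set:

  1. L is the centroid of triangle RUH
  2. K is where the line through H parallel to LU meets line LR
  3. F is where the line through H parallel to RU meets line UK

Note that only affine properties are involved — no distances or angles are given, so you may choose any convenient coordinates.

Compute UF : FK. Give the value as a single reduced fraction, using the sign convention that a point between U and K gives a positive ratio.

UF:FK = -3

Choose coordinates R = (0, 0), H = (1, 0), U = (0, 1).
1. L is the centroid of triangle RUH ⇒ L = (1/3, 1/3)
2. K is where the line through H parallel to LU meets line LR ⇒ K = (2/3, 2/3)
3. F is where the line through H parallel to RU meets line UK ⇒ F = (1, 1/2)
F = U + t·(K−U) with t = 3/2, so UF:FK = t:(1−t) = 3/2:-1/2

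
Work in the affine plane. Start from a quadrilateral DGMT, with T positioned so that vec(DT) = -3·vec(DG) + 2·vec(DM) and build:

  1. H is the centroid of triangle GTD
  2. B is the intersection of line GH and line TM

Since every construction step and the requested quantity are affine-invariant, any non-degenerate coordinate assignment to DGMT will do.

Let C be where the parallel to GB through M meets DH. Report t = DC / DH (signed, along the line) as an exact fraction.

t = 5/2

Choose coordinates D = (0, 0), G = (1, 0), M = (0, 1), T = (-3, 2).
1. H is the centroid of triangle GTD ⇒ H = (-2/3, 2/3)
2. B is the intersection of line GH and line TM ⇒ B = (-9, 4)
through M parallel to GB: direction (-10, 4); meets DH at C = (-5/3, 5/3)
C = D + t·(H−D) with t = 5/2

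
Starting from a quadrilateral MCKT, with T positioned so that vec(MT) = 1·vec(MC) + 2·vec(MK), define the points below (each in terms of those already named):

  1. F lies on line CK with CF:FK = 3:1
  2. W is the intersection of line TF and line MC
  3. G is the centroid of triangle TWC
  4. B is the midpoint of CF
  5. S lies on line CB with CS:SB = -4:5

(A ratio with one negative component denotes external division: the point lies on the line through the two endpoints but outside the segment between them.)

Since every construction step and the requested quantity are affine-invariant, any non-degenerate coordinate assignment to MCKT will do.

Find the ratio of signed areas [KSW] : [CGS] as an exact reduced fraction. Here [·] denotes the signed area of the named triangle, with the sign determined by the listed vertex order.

Choose coordinates M = (0, 0), C = (1, 0), K = (0, 1), T = (1, 2).
1. F lies on line CK with CF:FK = 3:1 ⇒ F = (1/4, 3/4)
2. W is the intersection of line TF and line MC ⇒ W = (-1/5, 0)
3. G is the centroid of triangle TWC ⇒ G = (3/5, 2/3)
4. B is the midpoint of CF ⇒ B = (5/8, 3/8)
5. S lies on line CB with CS:SB = -4:5 ⇒ S = (5/2, -3/2)
2·[KSW] = -3, 2·[CGS] = -2/5
[KSW]:[CGS] = -3:-2/5 = 15/2

[KSW]:[CGS] = 15/2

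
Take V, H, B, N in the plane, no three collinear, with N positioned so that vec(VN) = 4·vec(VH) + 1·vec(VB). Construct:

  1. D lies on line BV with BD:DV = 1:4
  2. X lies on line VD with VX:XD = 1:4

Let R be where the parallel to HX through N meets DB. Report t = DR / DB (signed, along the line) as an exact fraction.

Assign V = (0, 0), H = (1, 0), B = (0, 1), N = (4, 1) — the answer is frame-independent, so this choice is without loss of generality.
1. D lies on line BV with BD:DV = 1:4 ⇒ D = (0, 4/5)
2. X lies on line VD with VX:XD = 1:4 ⇒ X = (0, 4/25)
through N parallel to HX: direction (-1, 4/25); meets DB at R = (0, 41/25)
R = D + t·(B−D) with t = 21/5

t = 21/5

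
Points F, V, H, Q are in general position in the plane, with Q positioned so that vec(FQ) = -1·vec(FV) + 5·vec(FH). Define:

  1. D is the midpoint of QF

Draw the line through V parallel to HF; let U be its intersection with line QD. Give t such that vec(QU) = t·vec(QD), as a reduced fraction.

t = 4

Work in coordinates with F = (0, 0), V = (1, 0), H = (0, 1), Q = (-1, 5).
1. D is the midpoint of QF ⇒ D = (-1/2, 5/2)
through V parallel to HF: direction (0, -1); meets QD at U = (1, -5)
U = Q + t·(D−Q) with t = 4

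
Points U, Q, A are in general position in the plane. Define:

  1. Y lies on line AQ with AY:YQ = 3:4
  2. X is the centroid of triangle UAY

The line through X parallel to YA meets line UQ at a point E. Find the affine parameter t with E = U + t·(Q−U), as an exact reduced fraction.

t = 2/3

Work in coordinates with U = (0, 0), Q = (1, 0), A = (0, 1).
1. Y lies on line AQ with AY:YQ = 3:4 ⇒ Y = (3/7, 4/7)
2. X is the centroid of triangle UAY ⇒ X = (1/7, 11/21)
through X parallel to YA: direction (-3/7, 3/7); meets UQ at E = (2/3, 0)
E = U + t·(Q−U) with t = 2/3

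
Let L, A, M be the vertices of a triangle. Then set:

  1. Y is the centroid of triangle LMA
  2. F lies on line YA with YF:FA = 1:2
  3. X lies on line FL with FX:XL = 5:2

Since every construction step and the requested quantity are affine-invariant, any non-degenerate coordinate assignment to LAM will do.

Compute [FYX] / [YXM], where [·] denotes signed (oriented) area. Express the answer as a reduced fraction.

[FYX]:[YXM] = -5/13

Choose coordinates L = (0, 0), A = (1, 0), M = (0, 1).
1. Y is the centroid of triangle LMA ⇒ Y = (1/3, 1/3)
2. F lies on line YA with YF:FA = 1:2 ⇒ F = (5/9, 2/9)
3. X lies on line FL with FX:XL = 5:2 ⇒ X = (10/63, 4/63)
2·[FYX] = 5/63, 2·[YXM] = -13/63
[FYX]:[YXM] = 5/63:-13/63 = -5/13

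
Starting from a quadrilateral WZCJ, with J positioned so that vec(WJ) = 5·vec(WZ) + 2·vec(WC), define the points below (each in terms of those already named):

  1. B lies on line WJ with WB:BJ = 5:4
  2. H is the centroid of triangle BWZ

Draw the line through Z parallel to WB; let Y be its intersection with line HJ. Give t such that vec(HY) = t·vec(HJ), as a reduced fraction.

t = -2

Set W = (0, 0), Z = (1, 0), C = (0, 1), J = (5, 2); any affine frame gives the same invariant.
1. B lies on line WJ with WB:BJ = 5:4 ⇒ B = (25/9, 10/9)
2. H is the centroid of triangle BWZ ⇒ H = (34/27, 10/27)
through Z parallel to WB: direction (25/9, 10/9); meets HJ at Y = (-56/9, -26/9)
Y = H + t·(J−H) with t = -2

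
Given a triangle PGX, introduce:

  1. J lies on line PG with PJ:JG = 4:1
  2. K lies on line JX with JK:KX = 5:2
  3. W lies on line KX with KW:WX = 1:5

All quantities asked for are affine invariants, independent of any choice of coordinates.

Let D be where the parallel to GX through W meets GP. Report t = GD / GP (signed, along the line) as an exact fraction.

Work in coordinates with P = (0, 0), G = (1, 0), X = (0, 1).
1. J lies on line PG with PJ:JG = 4:1 ⇒ J = (4/5, 0)
2. K lies on line JX with JK:KX = 5:2 ⇒ K = (8/35, 5/7)
3. W lies on line KX with KW:WX = 1:5 ⇒ W = (4/21, 16/21)
through W parallel to GX: direction (-1, 1); meets GP at D = (20/21, 0)
D = G + t·(P−G) with t = 1/21

t = 1/21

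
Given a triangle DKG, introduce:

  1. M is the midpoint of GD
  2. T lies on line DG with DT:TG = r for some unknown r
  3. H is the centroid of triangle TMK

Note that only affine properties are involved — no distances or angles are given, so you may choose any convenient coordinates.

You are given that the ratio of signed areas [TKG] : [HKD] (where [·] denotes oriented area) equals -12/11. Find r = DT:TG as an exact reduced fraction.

Assign D = (0, 0), K = (1, 0), G = (0, 1) — the answer is frame-independent, so this choice is without loss of generality.
1. M is the midpoint of GD ⇒ M = (0, 1/2)
2. With DT:TG = r, write λ = r/(r+1) so T = D + λ·(G−D); T is affine-linear in λ
3. H is the centroid of triangle TMK ⇒ H is an affine combination of earlier points and hence also affine-linear in λ
Every point depending on T is an affine combination of T and λ-independent points, so each such coordinate is linear in λ; the λ² term in each signed area is a multiple of (G−D)×(G−D) = 0, so 2·[TKG] and 2·[HKD] are each linear in λ. Evaluating at λ=0 and λ=1:
  2·[TKG] = −λ + 1,   2·[HKD] = -1/3·λ − 1/6
So [TKG]:[HKD] = (−λ + 1) / (-1/3·λ − 1/6). Setting this equal to -12/11:
  −λ + 1 = -12/11·(-1/3·λ − 1/6)  ⇒  λ = 3/5
Then r = λ/(1−λ) = (3/5)/(2/5) = 3/2. Check: with r = 3/2, T = (0, 3/5) and [TKG]:[HKD] = -12/11 as required.

r = 3/2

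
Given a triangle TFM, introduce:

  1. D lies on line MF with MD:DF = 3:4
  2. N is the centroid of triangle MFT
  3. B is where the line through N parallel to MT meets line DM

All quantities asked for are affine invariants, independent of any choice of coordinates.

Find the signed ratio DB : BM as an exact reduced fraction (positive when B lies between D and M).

DB:BM = 2/7

Set T = (0, 0), F = (1, 0), M = (0, 1); any affine frame gives the same invariant.
1. D lies on line MF with MD:DF = 3:4 ⇒ D = (3/7, 4/7)
2. N is the centroid of triangle MFT ⇒ N = (1/3, 1/3)
3. B is where the line through N parallel to MT meets line DM ⇒ B = (1/3, 2/3)
B = D + t·(M−D) with t = 2/9, so DB:BM = t:(1−t) = 2/9:7/9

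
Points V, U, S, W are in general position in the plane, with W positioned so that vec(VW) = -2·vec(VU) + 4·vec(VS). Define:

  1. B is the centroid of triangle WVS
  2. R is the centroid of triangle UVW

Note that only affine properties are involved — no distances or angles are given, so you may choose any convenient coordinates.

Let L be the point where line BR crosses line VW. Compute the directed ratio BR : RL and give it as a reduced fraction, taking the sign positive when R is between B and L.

Work in coordinates with V = (0, 0), U = (1, 0), S = (0, 1), W = (-2, 4).
1. B is the centroid of triangle WVS ⇒ B = (-2/3, 5/3)
2. R is the centroid of triangle UVW ⇒ R = (-1/3, 4/3)
line BR meets VW at L = (-1, 2)
R = B + t·(L−B) with t = -1, so BR:RL = -1:2

BR:RL = -1/2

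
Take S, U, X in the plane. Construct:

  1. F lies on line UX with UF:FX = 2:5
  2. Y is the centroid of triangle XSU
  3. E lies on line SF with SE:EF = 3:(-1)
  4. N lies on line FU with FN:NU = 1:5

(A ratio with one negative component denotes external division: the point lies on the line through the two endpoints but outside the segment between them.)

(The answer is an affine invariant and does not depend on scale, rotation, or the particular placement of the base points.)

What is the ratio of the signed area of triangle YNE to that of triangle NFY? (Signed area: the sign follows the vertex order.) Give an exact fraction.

Set S = (0, 0), U = (1, 0), X = (0, 1); any affine frame gives the same invariant.
1. F lies on line UX with UF:FX = 2:5 ⇒ F = (5/7, 2/7)
2. Y is the centroid of triangle XSU ⇒ Y = (1/3, 1/3)
3. E lies on line SF with SE:EF = 3:(-1) ⇒ E = (15/14, 3/7)
4. N lies on line FU with FN:NU = 1:5 ⇒ N = (16/21, 5/21)
2·[YNE] = 1/9, 2·[NFY] = 1/63
[YNE]:[NFY] = 1/9:1/63 = 7

[YNE]:[NFY] = 7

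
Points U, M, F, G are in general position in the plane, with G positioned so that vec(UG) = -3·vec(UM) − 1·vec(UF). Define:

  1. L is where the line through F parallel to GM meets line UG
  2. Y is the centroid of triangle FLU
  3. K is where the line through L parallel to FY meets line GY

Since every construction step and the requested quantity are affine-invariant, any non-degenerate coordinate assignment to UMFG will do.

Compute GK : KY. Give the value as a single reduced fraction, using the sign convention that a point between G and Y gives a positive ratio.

Assign U = (0, 0), M = (1, 0), F = (0, 1), G = (-3, -1) — the answer is frame-independent, so this choice is without loss of generality.
1. L is where the line through F parallel to GM meets line UG ⇒ L = (12, 4)
2. Y is the centroid of triangle FLU ⇒ Y = (4, 5/3)
3. K is where the line through L parallel to FY meets line GY ⇒ K = (26/3, 31/9)
K = G + t·(Y−G) with t = 5/3, so GK:KY = t:(1−t) = 5/3:-2/3

GK:KY = -5/2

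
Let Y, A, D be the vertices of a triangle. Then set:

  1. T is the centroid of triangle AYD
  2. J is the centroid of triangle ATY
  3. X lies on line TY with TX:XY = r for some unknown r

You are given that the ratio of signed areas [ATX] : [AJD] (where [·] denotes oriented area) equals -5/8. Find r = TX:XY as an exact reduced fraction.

Choose coordinates Y = (0, 0), A = (1, 0), D = (0, 1).
1. T is the centroid of triangle AYD ⇒ T = (1/3, 1/3)
2. J is the centroid of triangle ATY ⇒ J = (4/9, 1/9)
3. With TX:XY = r, write λ = r/(r+1) so X = T + λ·(Y−T); X is affine-linear in λ
Every point depending on X is an affine combination of X and λ-independent points, so each such coordinate is linear in λ; the λ² term in each signed area is a multiple of (Y−T)×(Y−T) = 0, so 2·[ATX] and 2·[AJD] are each linear in λ. Evaluating at λ=0 and λ=1:
  2·[ATX] = 1/3·λ,   2·[AJD] = -4/9
So [ATX]:[AJD] = (1/3·λ) / (-4/9). Setting this equal to -5/8:
  1/3·λ = -5/8·(-4/9)  ⇒  λ = 5/6
Then r = λ/(1−λ) = (5/6)/(1/6) = 5. Check: with r = 5, X = (1/18, 1/18) and [ATX]:[AJD] = -5/8 as required.

r = 5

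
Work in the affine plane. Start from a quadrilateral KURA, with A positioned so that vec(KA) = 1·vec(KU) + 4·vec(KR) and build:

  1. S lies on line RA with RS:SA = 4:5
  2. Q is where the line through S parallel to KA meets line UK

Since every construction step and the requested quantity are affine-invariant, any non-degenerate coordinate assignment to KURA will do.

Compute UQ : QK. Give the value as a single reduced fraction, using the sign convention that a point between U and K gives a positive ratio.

UQ:QK = -41/5

Assign K = (0, 0), U = (1, 0), R = (0, 1), A = (1, 4) — the answer is frame-independent, so this choice is without loss of generality.
1. S lies on line RA with RS:SA = 4:5 ⇒ S = (4/9, 7/3)
2. Q is where the line through S parallel to KA meets line UK ⇒ Q = (-5/36, 0)
Q = U + t·(K−U) with t = 41/36, so UQ:QK = t:(1−t) = 41/36:-5/36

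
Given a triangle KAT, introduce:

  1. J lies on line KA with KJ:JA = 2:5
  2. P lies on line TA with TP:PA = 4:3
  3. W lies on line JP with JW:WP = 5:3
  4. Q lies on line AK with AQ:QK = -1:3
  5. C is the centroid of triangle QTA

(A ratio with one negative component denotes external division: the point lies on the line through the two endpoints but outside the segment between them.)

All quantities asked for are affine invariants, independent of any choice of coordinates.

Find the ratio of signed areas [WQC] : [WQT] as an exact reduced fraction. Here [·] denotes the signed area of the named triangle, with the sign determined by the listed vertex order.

[WQC]:[WQT] = 56/213

Assign K = (0, 0), A = (1, 0), T = (0, 1) — the answer is frame-independent, so this choice is without loss of generality.
1. J lies on line KA with KJ:JA = 2:5 ⇒ J = (2/7, 0)
2. P lies on line TA with TP:PA = 4:3 ⇒ P = (4/7, 3/7)
3. W lies on line JP with JW:WP = 5:3 ⇒ W = (13/28, 15/56)
4. Q lies on line AK with AQ:QK = -1:3 ⇒ Q = (3/2, 0)
5. C is the centroid of triangle QTA ⇒ C = (5/6, 1/3)
2·[WQC] = 1/6, 2·[WQT] = 71/112
[WQC]:[WQT] = 1/6:71/112 = 56/213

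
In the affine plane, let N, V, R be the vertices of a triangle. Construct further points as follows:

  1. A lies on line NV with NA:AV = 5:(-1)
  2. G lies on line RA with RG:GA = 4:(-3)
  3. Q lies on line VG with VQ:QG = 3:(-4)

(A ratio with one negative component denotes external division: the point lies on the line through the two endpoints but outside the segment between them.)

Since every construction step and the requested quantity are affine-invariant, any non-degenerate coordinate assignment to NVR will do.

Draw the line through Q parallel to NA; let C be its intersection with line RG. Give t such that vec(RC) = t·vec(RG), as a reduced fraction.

t = -2

Work in coordinates with N = (0, 0), V = (1, 0), R = (0, 1).
1. A lies on line NV with NA:AV = 5:(-1) ⇒ A = (5/4, 0)
2. G lies on line RA with RG:GA = 4:(-3) ⇒ G = (5, -3)
3. Q lies on line VG with VQ:QG = 3:(-4) ⇒ Q = (-11, 9)
through Q parallel to NA: direction (5/4, 0); meets RG at C = (-10, 9)
C = R + t·(G−R) with t = -2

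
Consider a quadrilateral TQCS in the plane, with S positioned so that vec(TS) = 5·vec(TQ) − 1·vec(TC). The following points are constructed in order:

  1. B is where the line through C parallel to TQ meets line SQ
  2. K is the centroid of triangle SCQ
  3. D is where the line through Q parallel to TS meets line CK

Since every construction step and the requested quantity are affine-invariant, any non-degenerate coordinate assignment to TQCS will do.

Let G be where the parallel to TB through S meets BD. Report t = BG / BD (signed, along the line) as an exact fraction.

t = 6/5

Set T = (0, 0), Q = (1, 0), C = (0, 1), S = (5, -1); any affine frame gives the same invariant.
1. B is where the line through C parallel to TQ meets line SQ ⇒ B = (-3, 1)
2. K is the centroid of triangle SCQ ⇒ K = (2, 0)
3. D is where the line through Q parallel to TS meets line CK ⇒ D = (8/3, -1/3)
through S parallel to TB: direction (-3, 1); meets BD at G = (19/5, -3/5)
G = B + t·(D−B) with t = 6/5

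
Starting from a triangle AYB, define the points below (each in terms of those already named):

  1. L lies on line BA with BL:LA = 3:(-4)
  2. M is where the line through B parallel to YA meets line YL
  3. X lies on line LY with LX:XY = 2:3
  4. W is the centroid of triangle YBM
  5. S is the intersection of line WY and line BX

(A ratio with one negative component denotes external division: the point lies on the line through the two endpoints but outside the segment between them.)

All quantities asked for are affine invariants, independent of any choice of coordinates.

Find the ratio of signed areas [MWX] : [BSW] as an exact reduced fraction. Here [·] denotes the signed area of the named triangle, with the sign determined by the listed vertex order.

[MWX]:[BSW] = 119/95

Assign A = (0, 0), Y = (1, 0), B = (0, 1) — the answer is frame-independent, so this choice is without loss of generality.
1. L lies on line BA with BL:LA = 3:(-4) ⇒ L = (0, 4)
2. M is where the line through B parallel to YA meets line YL ⇒ M = (3/4, 1)
3. X lies on line LY with LX:XY = 2:3 ⇒ X = (2/5, 12/5)
4. W is the centroid of triangle YBM ⇒ W = (7/12, 2/3)
5. S is the intersection of line WY and line BX ⇒ S = (2/17, 24/17)
2·[MWX] = -7/20, 2·[BSW] = -19/68
[MWX]:[BSW] = -7/20:-19/68 = 119/95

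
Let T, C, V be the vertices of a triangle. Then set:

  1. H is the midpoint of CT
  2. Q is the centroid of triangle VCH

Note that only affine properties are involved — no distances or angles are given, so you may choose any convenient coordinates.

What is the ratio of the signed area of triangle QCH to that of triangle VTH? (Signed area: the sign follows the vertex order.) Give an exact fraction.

Assign T = (0, 0), C = (1, 0), V = (0, 1) — the answer is frame-independent, so this choice is without loss of generality.
1. H is the midpoint of CT ⇒ H = (1/2, 0)
2. Q is the centroid of triangle VCH ⇒ Q = (1/2, 1/3)
2·[QCH] = -1/6, 2·[VTH] = 1/2
[QCH]:[VTH] = -1/6:1/2 = -1/3

[QCH]:[VTH] = -1/3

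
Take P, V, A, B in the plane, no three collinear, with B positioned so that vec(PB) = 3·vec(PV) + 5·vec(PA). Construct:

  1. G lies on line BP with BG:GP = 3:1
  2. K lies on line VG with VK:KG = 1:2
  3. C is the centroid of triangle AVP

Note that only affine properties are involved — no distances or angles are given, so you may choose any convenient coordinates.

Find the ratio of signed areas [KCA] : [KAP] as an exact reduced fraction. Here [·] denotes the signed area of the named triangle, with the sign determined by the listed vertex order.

Work in coordinates with P = (0, 0), V = (1, 0), A = (0, 1), B = (3, 5).
1. G lies on line BP with BG:GP = 3:1 ⇒ G = (3/4, 5/4)
2. K lies on line VG with VK:KG = 1:2 ⇒ K = (11/12, 5/12)
3. C is the centroid of triangle AVP ⇒ C = (1/3, 1/3)
2·[KCA] = -5/12, 2·[KAP] = 11/12
[KCA]:[KAP] = -5/12:11/12 = -5/11

[KCA]:[KAP] = -5/11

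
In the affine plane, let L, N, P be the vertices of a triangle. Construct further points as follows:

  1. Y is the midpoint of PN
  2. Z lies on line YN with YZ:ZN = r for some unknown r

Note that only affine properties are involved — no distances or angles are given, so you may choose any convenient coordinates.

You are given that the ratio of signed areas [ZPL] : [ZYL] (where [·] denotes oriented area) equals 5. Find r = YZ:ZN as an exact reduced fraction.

r = 1/3

Work in coordinates with L = (0, 0), N = (1, 0), P = (0, 1).
1. Y is the midpoint of PN ⇒ Y = (1/2, 1/2)
2. With YZ:ZN = r, write λ = r/(r+1) so Z = Y + λ·(N−Y); Z is affine-linear in λ
Every point depending on Z is an affine combination of Z and λ-independent points, so each such coordinate is linear in λ; the λ² term in each signed area is a multiple of (N−Y)×(N−Y) = 0, so 2·[ZPL] and 2·[ZYL] are each linear in λ. Evaluating at λ=0 and λ=1:
  2·[ZPL] = 1/2·λ + 1/2,   2·[ZYL] = 1/2·λ
So [ZPL]:[ZYL] = (1/2·λ + 1/2) / (1/2·λ). Setting this equal to 5:
  1/2·λ + 1/2 = 5·(1/2·λ)  ⇒  λ = 1/4
Then r = λ/(1−λ) = (1/4)/(3/4) = 1/3. Check: with r = 1/3, Z = (5/8, 3/8) and [ZPL]:[ZYL] = 5 as required.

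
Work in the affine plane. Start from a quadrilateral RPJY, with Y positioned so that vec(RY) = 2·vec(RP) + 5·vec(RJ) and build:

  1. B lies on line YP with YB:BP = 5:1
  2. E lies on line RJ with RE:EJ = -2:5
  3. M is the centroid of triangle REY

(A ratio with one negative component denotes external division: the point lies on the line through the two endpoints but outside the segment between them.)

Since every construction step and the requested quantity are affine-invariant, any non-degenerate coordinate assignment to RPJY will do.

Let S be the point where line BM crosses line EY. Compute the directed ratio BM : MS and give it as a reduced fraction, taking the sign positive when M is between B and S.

Choose coordinates R = (0, 0), P = (1, 0), J = (0, 1), Y = (2, 5).
1. B lies on line YP with YB:BP = 5:1 ⇒ B = (7/6, 5/6)
2. E lies on line RJ with RE:EJ = -2:5 ⇒ E = (0, -2/3)
3. M is the centroid of triangle REY ⇒ M = (2/3, 13/9)
line BM meets EY at S = (158/219, 905/657)
M = B + t·(S−B) with t = 73/65, so BM:MS = 73/65:-8/65

BM:MS = -73/8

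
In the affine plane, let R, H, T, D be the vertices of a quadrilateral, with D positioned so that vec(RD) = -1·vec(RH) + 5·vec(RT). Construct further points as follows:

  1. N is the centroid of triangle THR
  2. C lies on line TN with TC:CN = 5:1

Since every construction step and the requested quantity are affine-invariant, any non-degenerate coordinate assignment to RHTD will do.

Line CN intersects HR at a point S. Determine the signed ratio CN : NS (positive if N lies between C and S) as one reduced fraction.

CN:NS = 1/3

Assign R = (0, 0), H = (1, 0), T = (0, 1), D = (-1, 5) — the answer is frame-independent, so this choice is without loss of generality.
1. N is the centroid of triangle THR ⇒ N = (1/3, 1/3)
2. C lies on line TN with TC:CN = 5:1 ⇒ C = (5/18, 4/9)
line CN meets HR at S = (1/2, 0)
N = C + t·(S−C) with t = 1/4, so CN:NS = 1/4:3/4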